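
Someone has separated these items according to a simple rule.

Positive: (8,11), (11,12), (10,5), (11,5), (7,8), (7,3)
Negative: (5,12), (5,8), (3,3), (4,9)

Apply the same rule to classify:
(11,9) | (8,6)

Positive, Positive

The common property of the 'Positive' items is: first ≥ 7. No 'Negative' item has it.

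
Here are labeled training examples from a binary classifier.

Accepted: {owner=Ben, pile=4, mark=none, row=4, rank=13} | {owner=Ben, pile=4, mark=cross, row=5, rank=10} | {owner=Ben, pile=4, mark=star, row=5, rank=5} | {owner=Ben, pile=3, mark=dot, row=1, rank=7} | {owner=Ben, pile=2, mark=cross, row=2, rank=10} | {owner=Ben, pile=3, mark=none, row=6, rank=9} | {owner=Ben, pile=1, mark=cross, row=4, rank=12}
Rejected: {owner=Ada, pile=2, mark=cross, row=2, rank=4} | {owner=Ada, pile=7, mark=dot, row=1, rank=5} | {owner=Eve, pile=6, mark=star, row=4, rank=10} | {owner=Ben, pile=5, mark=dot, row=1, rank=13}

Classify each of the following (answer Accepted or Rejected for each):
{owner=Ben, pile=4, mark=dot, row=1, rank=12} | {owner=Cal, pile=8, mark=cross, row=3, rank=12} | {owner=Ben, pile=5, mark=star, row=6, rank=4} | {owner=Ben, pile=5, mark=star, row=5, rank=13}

Accepted, Rejected, Rejected, Rejected

Every 'Accepted' example satisfies: owner is Ben AND pile ≤ 4. None of the 'Rejected' examples do.
{owner=Ben, pile=4, mark=dot, row=1, rank=12} → owner is Ben, pile = 4 → Accepted.
{owner=Cal, pile=8, mark=cross, row=3, rank=12} → owner is Cal, pile = 8 → Rejected.
{owner=Ben, pile=5, mark=star, row=6, rank=4} → owner is Ben, pile = 5 → Rejected.
{owner=Ben, pile=5, mark=star, row=5, rank=13} → owner is Ben, pile = 5 → Rejected.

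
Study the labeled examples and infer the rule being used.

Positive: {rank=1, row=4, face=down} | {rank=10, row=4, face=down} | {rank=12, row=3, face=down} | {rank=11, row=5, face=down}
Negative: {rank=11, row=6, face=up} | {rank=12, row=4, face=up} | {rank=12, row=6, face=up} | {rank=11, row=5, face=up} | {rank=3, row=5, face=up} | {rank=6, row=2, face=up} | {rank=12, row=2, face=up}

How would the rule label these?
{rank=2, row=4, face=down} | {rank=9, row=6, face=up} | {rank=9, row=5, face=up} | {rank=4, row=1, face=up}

Positive, Negative, Negative, Negative

Checking candidate rules against both groups, what survives is: face is down.
{rank=2, row=4, face=down} → face is down → Positive. {rank=9, row=6, face=up} → face is up → Negative. {rank=9, row=5, face=up} → face is up → Negative. {rank=4, row=1, face=up} → face is up → Negative.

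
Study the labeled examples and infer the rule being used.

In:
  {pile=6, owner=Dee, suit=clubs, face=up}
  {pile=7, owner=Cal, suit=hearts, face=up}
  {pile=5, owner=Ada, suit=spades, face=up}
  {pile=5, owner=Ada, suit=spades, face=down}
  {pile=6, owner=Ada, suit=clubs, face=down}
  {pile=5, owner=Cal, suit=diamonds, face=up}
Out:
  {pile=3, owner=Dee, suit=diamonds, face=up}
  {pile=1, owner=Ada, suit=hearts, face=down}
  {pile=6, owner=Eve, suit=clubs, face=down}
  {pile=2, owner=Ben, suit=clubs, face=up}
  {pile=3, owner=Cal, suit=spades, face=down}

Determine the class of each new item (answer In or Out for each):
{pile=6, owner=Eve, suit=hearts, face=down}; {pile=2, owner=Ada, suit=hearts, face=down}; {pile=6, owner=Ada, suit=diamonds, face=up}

Out, Out, In

The distinguishing property — owner is not Eve AND pile ≥ 5 — holds for all the 'In' cases and none of the 'Out' cases.
{pile=6, owner=Eve, suit=hearts, face=down}: owner is Eve, pile = 6 — does not satisfy this, so Out.
{pile=2, owner=Ada, suit=hearts, face=down}: owner is Ada, pile = 2 — does not satisfy this, so Out.
{pile=6, owner=Ada, suit=diamonds, face=up}: owner is Ada, pile = 6 — matches, so In.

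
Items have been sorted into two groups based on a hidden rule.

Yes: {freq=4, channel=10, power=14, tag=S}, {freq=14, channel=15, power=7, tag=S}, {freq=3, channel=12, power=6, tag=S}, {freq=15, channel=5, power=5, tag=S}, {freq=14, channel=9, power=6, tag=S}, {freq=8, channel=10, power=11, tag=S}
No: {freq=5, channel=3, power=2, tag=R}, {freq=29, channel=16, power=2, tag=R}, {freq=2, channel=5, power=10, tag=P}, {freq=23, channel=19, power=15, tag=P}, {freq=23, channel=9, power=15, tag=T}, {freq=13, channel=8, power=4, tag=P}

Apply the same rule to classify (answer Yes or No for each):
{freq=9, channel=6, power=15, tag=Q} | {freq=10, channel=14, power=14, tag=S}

No, Yes

Rule: tag is S. This holds for each 'Yes' example and fails for each 'No' one.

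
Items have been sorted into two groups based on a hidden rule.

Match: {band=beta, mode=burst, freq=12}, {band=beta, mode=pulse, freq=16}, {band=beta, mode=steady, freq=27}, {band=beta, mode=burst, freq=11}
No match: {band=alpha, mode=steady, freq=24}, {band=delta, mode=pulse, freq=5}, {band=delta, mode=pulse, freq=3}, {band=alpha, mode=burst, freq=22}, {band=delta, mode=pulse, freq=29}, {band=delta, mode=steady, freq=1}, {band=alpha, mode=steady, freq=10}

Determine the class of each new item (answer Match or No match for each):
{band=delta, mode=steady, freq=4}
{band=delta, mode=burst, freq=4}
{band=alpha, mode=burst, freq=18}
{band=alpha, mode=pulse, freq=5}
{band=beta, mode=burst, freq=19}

Looking at the examples, the only property every 'Match' case has and every 'No match' case lacks is: band is beta.
{band=delta, mode=steady, freq=4}: band is delta, fails the rule → No match.
{band=delta, mode=burst, freq=4}: band is delta, fails the rule → No match.
{band=alpha, mode=burst, freq=18}: band is alpha, fails the rule → No match.
{band=alpha, mode=pulse, freq=5}: band is alpha, fails the rule → No match.
{band=beta, mode=burst, freq=19}: band is beta, qualifies → Match.

No match, No match, No match, No match, Match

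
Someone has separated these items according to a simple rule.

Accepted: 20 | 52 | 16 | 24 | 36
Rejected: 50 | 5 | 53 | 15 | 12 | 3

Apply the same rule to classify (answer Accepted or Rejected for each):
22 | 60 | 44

Rejected, Accepted, Accepted

The simplest hypothesis consistent with all the labels is: multiple of 4 AND at least 15.
22: 22 = 4·5 + 2, 22 ≥ 15 — lacks this property, so Rejected. 60: 60 = 4·15, 60 ≥ 15 — qualifies, so Accepted. 44: 44 = 4·11, 44 ≥ 15 — qualifies, so Accepted.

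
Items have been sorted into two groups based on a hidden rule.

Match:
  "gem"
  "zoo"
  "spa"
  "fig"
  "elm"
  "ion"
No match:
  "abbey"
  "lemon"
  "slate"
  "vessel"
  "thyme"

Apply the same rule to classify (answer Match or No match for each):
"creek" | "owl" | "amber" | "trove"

No match, Match, No match, No match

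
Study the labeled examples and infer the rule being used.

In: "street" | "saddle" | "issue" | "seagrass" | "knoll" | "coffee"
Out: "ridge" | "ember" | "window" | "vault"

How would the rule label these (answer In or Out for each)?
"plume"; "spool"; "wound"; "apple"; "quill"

Out, In, Out, In, In

Checking candidate rules against both groups, what survives is: has a double letter.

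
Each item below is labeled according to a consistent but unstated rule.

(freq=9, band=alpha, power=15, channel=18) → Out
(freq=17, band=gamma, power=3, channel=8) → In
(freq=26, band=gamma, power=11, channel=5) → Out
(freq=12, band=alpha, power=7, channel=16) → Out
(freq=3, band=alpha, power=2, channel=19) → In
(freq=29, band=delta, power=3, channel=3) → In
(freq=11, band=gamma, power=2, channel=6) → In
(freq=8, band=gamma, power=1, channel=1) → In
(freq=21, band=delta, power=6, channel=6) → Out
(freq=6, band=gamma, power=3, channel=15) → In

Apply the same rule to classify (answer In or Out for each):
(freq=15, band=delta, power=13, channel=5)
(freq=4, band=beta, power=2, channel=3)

A rule that fits every label: power ≤ 3 — true of each 'In' example, false of each 'Out' one.
(freq=15, band=delta, power=13, channel=5) → power = 13 → Out.
(freq=4, band=beta, power=2, channel=3) → power = 2 → In.

Out, In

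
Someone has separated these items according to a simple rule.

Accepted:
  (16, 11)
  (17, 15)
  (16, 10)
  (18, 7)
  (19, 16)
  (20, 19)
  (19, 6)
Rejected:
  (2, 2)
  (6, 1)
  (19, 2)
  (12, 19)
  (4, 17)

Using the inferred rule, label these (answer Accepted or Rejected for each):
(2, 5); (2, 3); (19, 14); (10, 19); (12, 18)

Rejected, Rejected, Accepted, Rejected, Rejected

The distinguishing property — first > second AND sum ≥ 25 — holds for all the 'Accepted' cases and none of the 'Rejected' cases.
(2, 5): 2 < 5, 2+5 = 7 — does not pass, so Rejected. (2, 3): 2 < 3, 2+3 = 5 — does not pass, so Rejected. (19, 14): 19 > 14, 19+14 = 33 — fits, so Accepted. (10, 19): 10 < 19, 10+19 = 29 — does not pass, so Rejected. (12, 18): 12 < 18, 12+18 = 30 — does not pass, so Rejected.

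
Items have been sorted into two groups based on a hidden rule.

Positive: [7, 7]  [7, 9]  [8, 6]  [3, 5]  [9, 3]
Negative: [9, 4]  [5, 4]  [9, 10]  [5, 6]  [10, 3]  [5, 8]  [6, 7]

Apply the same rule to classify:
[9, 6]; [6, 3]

A rule that fits every label: sum is even — true of each 'Positive' example, false of each 'Negative' one.
[9, 6]: 9+6 = 15 — fails this test, so Negative. [6, 3]: 6+3 = 9 — fails this test, so Negative.

Negative, Negative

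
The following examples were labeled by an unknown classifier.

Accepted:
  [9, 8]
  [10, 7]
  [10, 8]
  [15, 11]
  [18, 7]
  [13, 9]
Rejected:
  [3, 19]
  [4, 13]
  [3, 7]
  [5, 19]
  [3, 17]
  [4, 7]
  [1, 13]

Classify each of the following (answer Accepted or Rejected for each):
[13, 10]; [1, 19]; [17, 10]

'Accepted' ⟺ first > second.
Accepted: [13, 10], since 13 > 10.
Rejected: [1, 19], since 1 < 19.
Accepted: [17, 10], since 17 > 10.

Accepted, Rejected, Accepted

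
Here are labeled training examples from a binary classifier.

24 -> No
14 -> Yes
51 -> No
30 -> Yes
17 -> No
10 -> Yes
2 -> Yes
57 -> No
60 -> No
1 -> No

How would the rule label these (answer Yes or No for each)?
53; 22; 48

No, Yes, No

'Yes' ⟺ ≡ 2 (mod 4).
53: No (53 mod 4 = 1). 22: Yes (22 mod 4 = 2). 48: No (48 mod 4 = 0).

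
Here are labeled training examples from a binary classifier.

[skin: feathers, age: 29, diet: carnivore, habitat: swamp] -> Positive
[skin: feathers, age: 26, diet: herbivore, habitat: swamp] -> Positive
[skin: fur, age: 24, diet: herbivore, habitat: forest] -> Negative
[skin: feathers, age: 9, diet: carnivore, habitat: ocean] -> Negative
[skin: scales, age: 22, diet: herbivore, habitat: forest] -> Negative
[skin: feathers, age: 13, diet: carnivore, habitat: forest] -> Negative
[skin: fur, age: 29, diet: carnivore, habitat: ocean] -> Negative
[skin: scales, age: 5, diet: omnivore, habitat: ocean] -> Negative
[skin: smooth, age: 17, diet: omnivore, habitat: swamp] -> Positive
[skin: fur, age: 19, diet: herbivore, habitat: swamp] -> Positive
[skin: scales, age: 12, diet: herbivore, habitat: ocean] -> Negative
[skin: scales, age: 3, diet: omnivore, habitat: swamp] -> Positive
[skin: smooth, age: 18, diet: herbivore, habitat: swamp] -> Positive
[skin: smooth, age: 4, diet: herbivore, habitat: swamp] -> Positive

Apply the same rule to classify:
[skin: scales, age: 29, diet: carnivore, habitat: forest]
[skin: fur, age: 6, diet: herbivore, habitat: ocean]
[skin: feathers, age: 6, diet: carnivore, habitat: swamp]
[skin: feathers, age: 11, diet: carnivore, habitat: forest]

Negative, Negative, Positive, Negative

The simplest hypothesis consistent with all the labels is: habitat is swamp.
[skin: scales, age: 29, diet: carnivore, habitat: forest]: habitat is forest — does not satisfy this, so Negative.
[skin: fur, age: 6, diet: herbivore, habitat: ocean]: habitat is ocean — does not satisfy this, so Negative.
[skin: feathers, age: 6, diet: carnivore, habitat: swamp]: habitat is swamp — passes, so Positive.
[skin: feathers, age: 11, diet: carnivore, habitat: forest]: habitat is forest — does not satisfy this, so Negative.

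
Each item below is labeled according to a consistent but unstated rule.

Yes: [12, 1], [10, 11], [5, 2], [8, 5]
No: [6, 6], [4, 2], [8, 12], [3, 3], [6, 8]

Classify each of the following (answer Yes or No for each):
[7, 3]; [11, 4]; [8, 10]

No, Yes, No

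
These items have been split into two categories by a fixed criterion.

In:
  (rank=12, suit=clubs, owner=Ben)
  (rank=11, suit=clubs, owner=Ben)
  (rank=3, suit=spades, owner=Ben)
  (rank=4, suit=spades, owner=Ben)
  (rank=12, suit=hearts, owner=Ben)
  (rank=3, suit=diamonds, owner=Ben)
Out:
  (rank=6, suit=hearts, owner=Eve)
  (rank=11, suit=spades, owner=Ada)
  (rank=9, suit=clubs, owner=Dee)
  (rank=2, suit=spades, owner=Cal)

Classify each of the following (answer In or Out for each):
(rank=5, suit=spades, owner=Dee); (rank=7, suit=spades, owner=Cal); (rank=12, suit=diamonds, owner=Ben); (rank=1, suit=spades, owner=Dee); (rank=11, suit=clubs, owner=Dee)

Out, Out, In, Out, Out

The rule appears to be: owner is Ben.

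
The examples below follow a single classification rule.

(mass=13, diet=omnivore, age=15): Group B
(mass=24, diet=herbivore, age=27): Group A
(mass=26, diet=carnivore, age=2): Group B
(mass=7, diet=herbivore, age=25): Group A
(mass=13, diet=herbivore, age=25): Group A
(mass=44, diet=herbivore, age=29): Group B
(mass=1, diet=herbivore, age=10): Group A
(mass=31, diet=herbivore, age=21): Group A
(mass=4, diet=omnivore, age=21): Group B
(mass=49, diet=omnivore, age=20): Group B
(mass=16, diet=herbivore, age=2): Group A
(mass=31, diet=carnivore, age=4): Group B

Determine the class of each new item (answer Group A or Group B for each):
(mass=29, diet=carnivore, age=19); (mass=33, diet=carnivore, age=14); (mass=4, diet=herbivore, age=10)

The rule appears to be: diet is herbivore AND age ≤ 27.

Group B, Group B, Group A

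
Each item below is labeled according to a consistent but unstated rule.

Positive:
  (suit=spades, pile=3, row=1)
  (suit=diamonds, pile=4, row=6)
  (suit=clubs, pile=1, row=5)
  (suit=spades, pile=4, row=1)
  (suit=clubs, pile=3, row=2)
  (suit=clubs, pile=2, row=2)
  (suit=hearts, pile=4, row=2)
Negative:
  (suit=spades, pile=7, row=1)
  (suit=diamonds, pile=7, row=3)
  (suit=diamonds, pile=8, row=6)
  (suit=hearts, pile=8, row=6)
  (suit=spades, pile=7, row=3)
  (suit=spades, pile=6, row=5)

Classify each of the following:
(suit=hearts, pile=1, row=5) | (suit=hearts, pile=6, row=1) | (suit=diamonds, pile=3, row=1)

The simplest hypothesis consistent with all the labels is: pile ≤ 4.

Positive, Negative, Positive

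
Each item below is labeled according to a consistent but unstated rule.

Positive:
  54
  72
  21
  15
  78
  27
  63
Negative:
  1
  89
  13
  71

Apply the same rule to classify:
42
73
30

The distinguishing property — multiple of 3 — holds for all the 'Positive' cases and none of the 'Negative' cases.
42 → 42 = 3·14 → Positive.
73 → 73 = 3·24 + 1 → Negative.
30 → 30 = 3·10 → Positive.

Positive, Negative, Positive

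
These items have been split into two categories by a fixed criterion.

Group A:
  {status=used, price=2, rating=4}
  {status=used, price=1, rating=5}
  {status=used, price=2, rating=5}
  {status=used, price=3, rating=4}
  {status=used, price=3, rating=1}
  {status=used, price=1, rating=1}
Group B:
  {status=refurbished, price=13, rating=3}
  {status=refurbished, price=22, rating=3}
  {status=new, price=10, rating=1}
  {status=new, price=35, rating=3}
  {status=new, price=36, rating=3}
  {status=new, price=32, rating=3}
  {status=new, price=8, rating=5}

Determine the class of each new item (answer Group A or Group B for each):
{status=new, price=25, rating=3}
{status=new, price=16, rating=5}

Group B, Group B

A rule that fits every label: status is used — true of each 'Group A' example, false of each 'Group B' one.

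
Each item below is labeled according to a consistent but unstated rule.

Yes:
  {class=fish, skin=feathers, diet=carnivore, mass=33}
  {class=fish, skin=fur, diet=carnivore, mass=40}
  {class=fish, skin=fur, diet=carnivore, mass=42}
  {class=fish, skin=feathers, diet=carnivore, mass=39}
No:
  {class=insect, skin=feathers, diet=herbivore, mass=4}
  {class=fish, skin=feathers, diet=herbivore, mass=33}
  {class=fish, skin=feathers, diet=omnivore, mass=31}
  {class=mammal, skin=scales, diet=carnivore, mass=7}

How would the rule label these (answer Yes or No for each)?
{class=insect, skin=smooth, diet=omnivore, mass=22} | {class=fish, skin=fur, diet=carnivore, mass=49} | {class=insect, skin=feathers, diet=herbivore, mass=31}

The rule appears to be: diet is carnivore AND class is fish.

No, Yes, No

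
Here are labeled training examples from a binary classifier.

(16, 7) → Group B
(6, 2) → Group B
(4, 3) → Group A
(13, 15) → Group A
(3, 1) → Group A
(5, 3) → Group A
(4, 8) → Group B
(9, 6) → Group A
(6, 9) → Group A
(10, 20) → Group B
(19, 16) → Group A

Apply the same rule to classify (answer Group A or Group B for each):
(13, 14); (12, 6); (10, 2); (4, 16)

Group A, Group B, Group B, Group B

The classifier is using: |first − second| ≤ 3.
(13, 14) — |13−14| = 1, hence Group A.
(12, 6) — |12−6| = 6, hence Group B.
(10, 2) — |10−2| = 8, hence Group B.
(4, 16) — |4−16| = 12, hence Group B.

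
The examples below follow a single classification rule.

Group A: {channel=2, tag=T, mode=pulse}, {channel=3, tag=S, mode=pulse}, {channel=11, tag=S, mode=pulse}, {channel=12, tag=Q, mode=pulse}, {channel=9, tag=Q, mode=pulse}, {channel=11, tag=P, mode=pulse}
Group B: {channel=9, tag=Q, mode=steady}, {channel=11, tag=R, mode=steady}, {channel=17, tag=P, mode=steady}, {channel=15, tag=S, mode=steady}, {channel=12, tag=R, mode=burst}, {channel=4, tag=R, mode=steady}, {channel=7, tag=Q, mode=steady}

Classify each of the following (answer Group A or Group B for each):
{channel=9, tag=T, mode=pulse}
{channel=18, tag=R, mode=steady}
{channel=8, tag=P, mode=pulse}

Group A, Group B, Group A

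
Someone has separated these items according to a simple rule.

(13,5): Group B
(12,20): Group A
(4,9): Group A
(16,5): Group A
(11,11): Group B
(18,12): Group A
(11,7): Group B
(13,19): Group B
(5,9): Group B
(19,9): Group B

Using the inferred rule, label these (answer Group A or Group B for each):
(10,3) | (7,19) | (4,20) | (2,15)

One predicate separates the groups cleanly: first is even.
(10,3): Group A (first 10). (7,19): Group B (first 7). (4,20): Group A (first 4). (2,15): Group A (first 2).

Group A, Group B, Group A, Group A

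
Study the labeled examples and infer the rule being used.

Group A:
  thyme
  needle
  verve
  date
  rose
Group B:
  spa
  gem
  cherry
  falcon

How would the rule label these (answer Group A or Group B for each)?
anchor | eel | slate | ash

Group B, Group B, Group A, Group B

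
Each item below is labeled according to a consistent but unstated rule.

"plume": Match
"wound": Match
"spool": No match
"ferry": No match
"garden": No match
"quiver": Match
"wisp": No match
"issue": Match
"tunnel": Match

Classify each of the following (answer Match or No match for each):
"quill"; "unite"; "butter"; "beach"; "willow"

The distinguishing property — contains 'u' — holds for all the 'Match' cases and none of the 'No match' cases.

Match, Match, Match, No match, No match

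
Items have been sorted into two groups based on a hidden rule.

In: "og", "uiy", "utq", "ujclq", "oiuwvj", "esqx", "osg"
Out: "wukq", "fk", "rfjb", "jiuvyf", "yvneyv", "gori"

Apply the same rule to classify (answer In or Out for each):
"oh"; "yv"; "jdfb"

One predicate separates the groups cleanly: starts with a vowel.
"oh": starts with 'o', qualifies → In.
"yv": starts with 'y', does not pass → Out.
"jdfb": starts with 'j', does not pass → Out.

In, Out, Out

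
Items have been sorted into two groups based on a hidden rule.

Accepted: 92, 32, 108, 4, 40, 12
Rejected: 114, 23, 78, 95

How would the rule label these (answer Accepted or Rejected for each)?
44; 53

The classifier is using: multiple of 4.
44 → 44 = 4·11 → Accepted. 53 → 53 = 4·13 + 1 → Rejected.

Accepted, Rejected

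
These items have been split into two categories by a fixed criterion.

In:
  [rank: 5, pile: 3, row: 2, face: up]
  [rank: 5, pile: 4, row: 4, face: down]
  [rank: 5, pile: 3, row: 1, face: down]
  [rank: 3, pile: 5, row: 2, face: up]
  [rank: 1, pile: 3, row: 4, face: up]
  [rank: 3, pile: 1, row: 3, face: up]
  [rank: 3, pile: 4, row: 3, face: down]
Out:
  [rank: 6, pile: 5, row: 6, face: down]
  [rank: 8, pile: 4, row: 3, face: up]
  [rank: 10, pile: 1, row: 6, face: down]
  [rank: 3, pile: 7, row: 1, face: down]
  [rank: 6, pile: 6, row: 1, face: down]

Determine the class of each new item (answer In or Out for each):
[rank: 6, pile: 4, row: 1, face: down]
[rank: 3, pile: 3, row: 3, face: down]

The rule appears to be: pile ≤ 5 AND rank ≤ 5.
[rank: 6, pile: 4, row: 1, face: down]: pile = 4, rank = 6 — does not satisfy this, so Out.
[rank: 3, pile: 3, row: 3, face: down]: pile = 3, rank = 3 — fits, so In.

Out, In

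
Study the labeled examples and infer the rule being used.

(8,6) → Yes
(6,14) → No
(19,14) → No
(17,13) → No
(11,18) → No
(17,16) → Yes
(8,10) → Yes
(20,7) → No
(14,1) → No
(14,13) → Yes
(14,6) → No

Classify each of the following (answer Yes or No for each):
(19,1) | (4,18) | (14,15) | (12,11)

A rule that fits every label: |first − second| ≤ 2 — true of each 'Yes' example, false of each 'No' one.

No, No, Yes, Yes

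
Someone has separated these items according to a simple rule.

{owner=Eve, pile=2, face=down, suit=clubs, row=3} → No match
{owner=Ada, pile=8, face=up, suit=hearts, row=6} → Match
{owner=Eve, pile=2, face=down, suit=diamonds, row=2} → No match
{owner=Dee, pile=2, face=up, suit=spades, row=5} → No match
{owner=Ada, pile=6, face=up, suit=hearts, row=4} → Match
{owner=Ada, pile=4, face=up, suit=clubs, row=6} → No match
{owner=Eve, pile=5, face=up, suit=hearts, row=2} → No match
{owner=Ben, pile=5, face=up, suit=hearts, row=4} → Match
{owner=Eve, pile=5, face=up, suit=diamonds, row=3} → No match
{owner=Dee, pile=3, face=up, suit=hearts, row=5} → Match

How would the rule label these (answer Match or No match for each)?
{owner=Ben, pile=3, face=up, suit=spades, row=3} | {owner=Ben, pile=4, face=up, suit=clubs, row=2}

No match, No match

Every 'Match' example satisfies: suit is hearts AND row ≥ 3. None of the 'No match' examples do.
{owner=Ben, pile=3, face=up, suit=spades, row=3} → suit is spades, row = 3 → No match. {owner=Ben, pile=4, face=up, suit=clubs, row=2} → suit is clubs, row = 2 → No match.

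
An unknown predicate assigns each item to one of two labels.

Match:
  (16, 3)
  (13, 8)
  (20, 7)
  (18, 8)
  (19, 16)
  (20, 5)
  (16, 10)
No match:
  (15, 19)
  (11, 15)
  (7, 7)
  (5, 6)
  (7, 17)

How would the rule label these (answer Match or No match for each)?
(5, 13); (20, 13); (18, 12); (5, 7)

'Match' ⟺ first > second.
(5, 13): 5 < 13 — does not fit, so No match.
(20, 13): 20 > 13 — satisfies this, so Match.
(18, 12): 18 > 12 — satisfies this, so Match.
(5, 7): 5 < 7 — does not fit, so No match.

No match, Match, Match, No match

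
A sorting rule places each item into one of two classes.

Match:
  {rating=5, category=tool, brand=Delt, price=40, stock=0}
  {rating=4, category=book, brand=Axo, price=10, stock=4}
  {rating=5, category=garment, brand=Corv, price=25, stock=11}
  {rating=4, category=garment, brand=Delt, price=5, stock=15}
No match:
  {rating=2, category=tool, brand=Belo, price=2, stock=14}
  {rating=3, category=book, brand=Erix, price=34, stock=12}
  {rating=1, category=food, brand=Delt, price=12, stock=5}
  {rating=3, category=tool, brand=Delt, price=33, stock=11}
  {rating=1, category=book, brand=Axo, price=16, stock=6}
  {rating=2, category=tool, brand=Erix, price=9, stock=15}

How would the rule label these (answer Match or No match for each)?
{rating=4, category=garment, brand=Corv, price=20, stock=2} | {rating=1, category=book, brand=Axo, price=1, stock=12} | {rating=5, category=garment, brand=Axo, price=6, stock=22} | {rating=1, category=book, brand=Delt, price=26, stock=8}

Match, No match, Match, No match

The rule appears to be: rating ≥ 4.
{rating=4, category=garment, brand=Corv, price=20, stock=2}: rating = 4, satisfies this → Match. {rating=1, category=book, brand=Axo, price=1, stock=12}: rating = 1, does not fit → No match. {rating=5, category=garment, brand=Axo, price=6, stock=22}: rating = 5, satisfies this → Match. {rating=1, category=book, brand=Delt, price=26, stock=8}: rating = 1, does not fit → No match.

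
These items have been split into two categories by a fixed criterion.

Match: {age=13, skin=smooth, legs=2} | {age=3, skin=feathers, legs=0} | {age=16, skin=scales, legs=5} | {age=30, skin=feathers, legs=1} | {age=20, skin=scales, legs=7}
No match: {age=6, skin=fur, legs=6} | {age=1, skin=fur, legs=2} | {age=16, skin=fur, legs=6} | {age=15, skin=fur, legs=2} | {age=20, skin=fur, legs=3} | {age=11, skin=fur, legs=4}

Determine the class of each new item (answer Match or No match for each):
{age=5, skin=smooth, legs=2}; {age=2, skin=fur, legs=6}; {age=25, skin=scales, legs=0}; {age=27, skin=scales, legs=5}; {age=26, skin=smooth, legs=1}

Match, No match, Match, Match, Match

All 'Match' examples share one property — skin is not fur — and every 'No match' example lacks it.
{age=5, skin=smooth, legs=2}: skin is smooth, qualifies → Match.
{age=2, skin=fur, legs=6}: skin is fur, does not pass → No match.
{age=25, skin=scales, legs=0}: skin is scales, qualifies → Match.
{age=27, skin=scales, legs=5}: skin is scales, qualifies → Match.
{age=26, skin=smooth, legs=1}: skin is smooth, qualifies → Match.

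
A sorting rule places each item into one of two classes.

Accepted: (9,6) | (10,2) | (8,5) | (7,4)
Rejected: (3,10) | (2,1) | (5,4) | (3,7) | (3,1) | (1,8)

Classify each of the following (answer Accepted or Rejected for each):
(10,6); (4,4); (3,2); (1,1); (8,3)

Accepted, Rejected, Rejected, Rejected, Accepted

All 'Accepted' examples share one property — first ≥ 6 — and every 'Rejected' example lacks it.
(10,6) — first 10, hence Accepted.
(4,4) — first 4, hence Rejected.
(3,2) — first 3, hence Rejected.
(1,1) — first 1, hence Rejected.
(8,3) — first 8, hence Accepted.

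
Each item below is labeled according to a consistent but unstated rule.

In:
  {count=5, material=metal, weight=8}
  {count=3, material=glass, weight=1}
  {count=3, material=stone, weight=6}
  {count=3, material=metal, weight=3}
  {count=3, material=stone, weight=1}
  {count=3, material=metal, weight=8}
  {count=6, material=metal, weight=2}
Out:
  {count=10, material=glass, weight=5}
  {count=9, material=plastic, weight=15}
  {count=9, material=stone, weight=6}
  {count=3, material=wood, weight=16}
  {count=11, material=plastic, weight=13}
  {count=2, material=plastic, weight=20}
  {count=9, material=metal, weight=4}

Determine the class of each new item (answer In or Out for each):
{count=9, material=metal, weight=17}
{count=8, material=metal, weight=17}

Out, Out

The distinguishing property — weight ≤ 8 AND count ≤ 6 — holds for all the 'In' cases and none of the 'Out' cases.
{count=9, material=metal, weight=17} → weight = 17, count = 9 → Out.
{count=8, material=metal, weight=17} → weight = 17, count = 8 → Out.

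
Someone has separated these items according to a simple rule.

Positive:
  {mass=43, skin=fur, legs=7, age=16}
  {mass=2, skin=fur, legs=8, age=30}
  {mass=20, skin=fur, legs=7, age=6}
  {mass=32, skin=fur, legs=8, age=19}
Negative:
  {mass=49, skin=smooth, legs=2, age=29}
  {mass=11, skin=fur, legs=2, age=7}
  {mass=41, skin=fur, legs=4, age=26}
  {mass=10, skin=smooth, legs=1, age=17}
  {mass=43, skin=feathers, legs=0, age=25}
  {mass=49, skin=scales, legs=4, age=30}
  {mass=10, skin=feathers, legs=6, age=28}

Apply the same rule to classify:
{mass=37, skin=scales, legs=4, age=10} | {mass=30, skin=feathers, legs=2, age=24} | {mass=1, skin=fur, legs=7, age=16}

The classifier is using: legs ≥ 7.
{mass=37, skin=scales, legs=4, age=10}: legs = 4 — does not fit, so Negative. {mass=30, skin=feathers, legs=2, age=24}: legs = 2 — does not fit, so Negative. {mass=1, skin=fur, legs=7, age=16}: legs = 7 — fits, so Positive.

Negative, Negative, Positive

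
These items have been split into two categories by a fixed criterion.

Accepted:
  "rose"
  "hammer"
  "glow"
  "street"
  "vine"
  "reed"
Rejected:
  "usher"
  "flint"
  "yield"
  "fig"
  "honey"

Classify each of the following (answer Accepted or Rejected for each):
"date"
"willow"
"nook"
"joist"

Accepted, Accepted, Accepted, Rejected

One predicate separates the groups cleanly: even length.
"date": length 4, has this property → Accepted.
"willow": length 6, has this property → Accepted.
"nook": length 4, has this property → Accepted.
"joist": length 5, fails this test → Rejected.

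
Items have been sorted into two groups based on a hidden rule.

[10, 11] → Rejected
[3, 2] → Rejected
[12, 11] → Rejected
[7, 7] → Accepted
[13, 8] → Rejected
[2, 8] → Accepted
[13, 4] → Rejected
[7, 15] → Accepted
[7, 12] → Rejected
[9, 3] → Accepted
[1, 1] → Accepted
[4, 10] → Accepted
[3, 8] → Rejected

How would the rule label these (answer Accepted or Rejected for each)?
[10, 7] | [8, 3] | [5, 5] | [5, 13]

The pattern is that an item is 'Accepted' exactly when: sum is even.
[10, 7]: 10+7 = 17 — lacks this property, so Rejected.
[8, 3]: 8+3 = 11 — lacks this property, so Rejected.
[5, 5]: 5+5 = 10 — fits, so Accepted.
[5, 13]: 5+13 = 18 — fits, so Accepted.

Rejected, Rejected, Accepted, Accepted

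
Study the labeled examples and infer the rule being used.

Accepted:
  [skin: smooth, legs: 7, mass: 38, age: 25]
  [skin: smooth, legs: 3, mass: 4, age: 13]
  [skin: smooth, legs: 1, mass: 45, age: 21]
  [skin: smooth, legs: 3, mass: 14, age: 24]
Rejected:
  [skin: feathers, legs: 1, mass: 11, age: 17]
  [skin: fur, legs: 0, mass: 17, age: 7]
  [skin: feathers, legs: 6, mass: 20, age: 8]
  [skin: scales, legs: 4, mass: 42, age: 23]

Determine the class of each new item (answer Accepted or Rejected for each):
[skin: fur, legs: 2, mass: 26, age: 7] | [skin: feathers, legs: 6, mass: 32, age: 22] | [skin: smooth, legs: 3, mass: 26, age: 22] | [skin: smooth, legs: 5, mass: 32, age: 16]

Rejected, Rejected, Accepted, Accepted

Rule: skin is smooth. This holds for each 'Accepted' example and fails for each 'Rejected' one.
[skin: fur, legs: 2, mass: 26, age: 7]: skin is fur — doesn't match, so Rejected. [skin: feathers, legs: 6, mass: 32, age: 22]: skin is feathers — doesn't match, so Rejected. [skin: smooth, legs: 3, mass: 26, age: 22]: skin is smooth — has this property, so Accepted. [skin: smooth, legs: 5, mass: 32, age: 16]: skin is smooth — has this property, so Accepted.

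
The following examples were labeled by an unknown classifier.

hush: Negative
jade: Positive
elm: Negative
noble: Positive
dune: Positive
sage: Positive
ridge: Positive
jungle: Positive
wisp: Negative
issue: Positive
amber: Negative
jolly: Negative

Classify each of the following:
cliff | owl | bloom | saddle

Negative, Negative, Negative, Positive

All 'Positive' examples share one property — ends with 'e' — and every 'Negative' example lacks it.
Negative: cliff, since ends with 'f'.
Negative: owl, since ends with 'l'.
Negative: bloom, since ends with 'm'.
Positive: saddle, since ends with 'e'.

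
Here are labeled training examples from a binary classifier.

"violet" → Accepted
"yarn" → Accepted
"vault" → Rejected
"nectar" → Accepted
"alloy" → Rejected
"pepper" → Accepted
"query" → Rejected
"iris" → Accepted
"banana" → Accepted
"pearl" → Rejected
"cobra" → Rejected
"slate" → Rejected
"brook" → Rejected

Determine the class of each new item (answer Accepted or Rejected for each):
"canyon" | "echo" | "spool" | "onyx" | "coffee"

Accepted, Accepted, Rejected, Accepted, Accepted

A rule that fits every label: even length — true of each 'Accepted' example, false of each 'Rejected' one.
"canyon": length 6, qualifies → Accepted.
"echo": length 4, qualifies → Accepted.
"spool": length 5, fails this test → Rejected.
"onyx": length 4, qualifies → Accepted.
"coffee": length 6, qualifies → Accepted.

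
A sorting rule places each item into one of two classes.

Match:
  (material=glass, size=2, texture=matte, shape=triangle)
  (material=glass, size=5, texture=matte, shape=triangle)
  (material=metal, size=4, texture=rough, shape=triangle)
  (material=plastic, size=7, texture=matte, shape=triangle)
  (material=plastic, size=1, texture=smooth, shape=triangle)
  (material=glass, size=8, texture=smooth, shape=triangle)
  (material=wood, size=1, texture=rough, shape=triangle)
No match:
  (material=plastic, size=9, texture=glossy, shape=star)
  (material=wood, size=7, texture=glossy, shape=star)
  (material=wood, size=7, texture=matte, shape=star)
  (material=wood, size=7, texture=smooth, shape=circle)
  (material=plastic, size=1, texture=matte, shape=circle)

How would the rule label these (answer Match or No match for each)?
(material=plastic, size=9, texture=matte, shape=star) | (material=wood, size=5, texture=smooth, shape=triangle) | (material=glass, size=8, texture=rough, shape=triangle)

Rule: shape is triangle. This holds for each 'Match' example and fails for each 'No match' one.
(material=plastic, size=9, texture=matte, shape=star) → shape is star → No match.
(material=wood, size=5, texture=smooth, shape=triangle) → shape is triangle → Match.
(material=glass, size=8, texture=rough, shape=triangle) → shape is triangle → Match.

No match, Match, Match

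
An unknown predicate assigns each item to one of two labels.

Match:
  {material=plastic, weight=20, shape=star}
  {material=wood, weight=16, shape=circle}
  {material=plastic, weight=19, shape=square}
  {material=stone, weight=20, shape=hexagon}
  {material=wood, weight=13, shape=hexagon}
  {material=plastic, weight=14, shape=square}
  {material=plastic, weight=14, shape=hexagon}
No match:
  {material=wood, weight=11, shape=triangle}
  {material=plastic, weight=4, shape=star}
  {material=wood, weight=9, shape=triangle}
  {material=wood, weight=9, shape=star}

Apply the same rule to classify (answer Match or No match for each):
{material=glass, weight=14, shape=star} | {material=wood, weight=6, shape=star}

All 'Match' examples share one property — weight ≥ 13 — and every 'No match' example lacks it.

Match, No match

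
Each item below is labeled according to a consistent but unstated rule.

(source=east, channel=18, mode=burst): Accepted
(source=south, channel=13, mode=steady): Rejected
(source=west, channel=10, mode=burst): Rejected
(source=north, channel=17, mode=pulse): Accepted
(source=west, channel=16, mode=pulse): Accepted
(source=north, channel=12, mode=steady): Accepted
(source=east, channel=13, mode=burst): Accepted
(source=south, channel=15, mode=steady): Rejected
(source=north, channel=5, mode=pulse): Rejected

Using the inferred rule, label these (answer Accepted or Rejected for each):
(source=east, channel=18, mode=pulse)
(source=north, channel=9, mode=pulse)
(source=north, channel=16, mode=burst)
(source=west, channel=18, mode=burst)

Accepted, Rejected, Accepted, Accepted

A rule that fits every label: source is not south AND channel ≥ 12 — true of each 'Accepted' example, false of each 'Rejected' one.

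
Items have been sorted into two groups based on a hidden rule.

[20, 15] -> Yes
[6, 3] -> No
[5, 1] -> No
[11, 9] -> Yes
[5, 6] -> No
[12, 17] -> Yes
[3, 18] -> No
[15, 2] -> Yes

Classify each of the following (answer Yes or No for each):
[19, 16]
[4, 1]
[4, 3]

Yes, No, No

Rule: first ≥ 9. This holds for each 'Yes' example and fails for each 'No' one.
[19, 16] → first 19 → Yes. [4, 1] → first 4 → No. [4, 3] → first 4 → No.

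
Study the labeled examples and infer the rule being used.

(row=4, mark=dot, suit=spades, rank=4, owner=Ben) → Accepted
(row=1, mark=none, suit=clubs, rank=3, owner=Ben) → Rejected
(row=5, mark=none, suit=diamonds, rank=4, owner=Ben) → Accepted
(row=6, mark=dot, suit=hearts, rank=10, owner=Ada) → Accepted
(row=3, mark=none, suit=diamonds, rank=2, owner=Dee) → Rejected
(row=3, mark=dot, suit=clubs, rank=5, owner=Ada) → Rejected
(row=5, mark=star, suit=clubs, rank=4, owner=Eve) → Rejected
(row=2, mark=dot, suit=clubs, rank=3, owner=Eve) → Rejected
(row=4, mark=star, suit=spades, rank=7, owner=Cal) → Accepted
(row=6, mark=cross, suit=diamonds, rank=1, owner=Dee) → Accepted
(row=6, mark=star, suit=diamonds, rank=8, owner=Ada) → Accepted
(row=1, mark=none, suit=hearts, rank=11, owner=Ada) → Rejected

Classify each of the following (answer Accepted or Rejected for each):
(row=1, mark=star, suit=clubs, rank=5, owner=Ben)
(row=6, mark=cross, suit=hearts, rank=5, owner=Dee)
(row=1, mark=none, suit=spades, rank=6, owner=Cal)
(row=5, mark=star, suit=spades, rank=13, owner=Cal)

Rejected, Accepted, Rejected, Accepted

Every 'Accepted' example satisfies: owner is not Eve AND row ≥ 4. None of the 'Rejected' examples do.
Rejected: (row=1, mark=star, suit=clubs, rank=5, owner=Ben), since owner is Ben, row = 1.
Accepted: (row=6, mark=cross, suit=hearts, rank=5, owner=Dee), since owner is Dee, row = 6.
Rejected: (row=1, mark=none, suit=spades, rank=6, owner=Cal), since owner is Cal, row = 1.
Accepted: (row=5, mark=star, suit=spades, rank=13, owner=Cal), since owner is Cal, row = 5.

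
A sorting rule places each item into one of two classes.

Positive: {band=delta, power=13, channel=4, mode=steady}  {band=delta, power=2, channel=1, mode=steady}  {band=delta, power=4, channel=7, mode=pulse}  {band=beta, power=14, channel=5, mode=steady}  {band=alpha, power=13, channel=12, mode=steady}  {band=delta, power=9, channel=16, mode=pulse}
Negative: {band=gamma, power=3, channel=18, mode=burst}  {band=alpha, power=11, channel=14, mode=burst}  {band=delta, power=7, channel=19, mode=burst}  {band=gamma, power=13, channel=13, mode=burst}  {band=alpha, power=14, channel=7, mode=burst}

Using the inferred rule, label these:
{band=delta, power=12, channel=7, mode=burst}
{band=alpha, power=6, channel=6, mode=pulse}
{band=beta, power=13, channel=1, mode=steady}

Comparing the two groups points to one rule — mode is not burst.
{band=delta, power=12, channel=7, mode=burst}: Negative (mode is burst).
{band=alpha, power=6, channel=6, mode=pulse}: Positive (mode is pulse).
{band=beta, power=13, channel=1, mode=steady}: Positive (mode is steady).

Negative, Positive, Positive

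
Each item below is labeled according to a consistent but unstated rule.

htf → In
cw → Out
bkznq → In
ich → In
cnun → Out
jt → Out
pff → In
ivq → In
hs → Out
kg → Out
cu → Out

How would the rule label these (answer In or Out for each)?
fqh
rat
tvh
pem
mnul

Rule: odd length. This holds for each 'In' example and fails for each 'Out' one.

In, In, In, In, Out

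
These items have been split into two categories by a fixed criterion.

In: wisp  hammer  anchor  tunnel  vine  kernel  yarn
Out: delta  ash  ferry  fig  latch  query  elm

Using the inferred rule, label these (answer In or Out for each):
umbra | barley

Out, In

The common property of the 'In' items is: even length. No 'Out' item has it.
umbra: length 5, doesn't qualify → Out.
barley: length 6, passes → In.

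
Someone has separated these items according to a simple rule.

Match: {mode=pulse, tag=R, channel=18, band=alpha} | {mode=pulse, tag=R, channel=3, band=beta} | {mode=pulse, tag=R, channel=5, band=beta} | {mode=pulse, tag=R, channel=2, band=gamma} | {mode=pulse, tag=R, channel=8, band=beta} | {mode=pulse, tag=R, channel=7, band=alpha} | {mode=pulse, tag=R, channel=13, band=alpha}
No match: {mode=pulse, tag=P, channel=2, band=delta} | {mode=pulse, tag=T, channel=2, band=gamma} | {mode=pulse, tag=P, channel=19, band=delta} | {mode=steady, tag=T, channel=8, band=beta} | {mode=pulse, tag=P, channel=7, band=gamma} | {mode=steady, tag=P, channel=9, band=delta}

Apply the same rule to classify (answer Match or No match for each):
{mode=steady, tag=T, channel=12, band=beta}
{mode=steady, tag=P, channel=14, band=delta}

The rule appears to be: tag is R.
No match: {mode=steady, tag=T, channel=12, band=beta}, since tag is T. No match: {mode=steady, tag=P, channel=14, band=delta}, since tag is P.

No match, No match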